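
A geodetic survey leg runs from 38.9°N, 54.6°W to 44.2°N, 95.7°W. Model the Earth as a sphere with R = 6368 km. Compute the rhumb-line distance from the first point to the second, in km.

Rhumb course C = atan2(Δλ, Δψ) with Δψ = ln[tan(π/4+φ₂/2)/tan(π/4+φ₁/2)] = +0.1237, Δλ = -0.7173 → C = 279.79°
d = R·|Δφ| / |cos C| = 6368·0.09250 / 0.16996 = 3466 km

3466 km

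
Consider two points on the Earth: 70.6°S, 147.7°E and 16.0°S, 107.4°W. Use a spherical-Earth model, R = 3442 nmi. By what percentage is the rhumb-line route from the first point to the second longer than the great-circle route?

Great circle: σ = 1.3920 rad → d_gc = Rσ = 4791.1 nmi
Rhumb: Δφ = +0.9529, Δλ = +1.8309, Δψ = +1.4835, q = Δφ/Δψ = 0.6424 → d_rh = R√(Δφ²+q²Δλ²) = 5210.1 nmi
Excess = (5210.1 − 4791.1) / 4791.1 = 419.0 / 4791.1 = 8.745% ≈ 8.7%

8.7%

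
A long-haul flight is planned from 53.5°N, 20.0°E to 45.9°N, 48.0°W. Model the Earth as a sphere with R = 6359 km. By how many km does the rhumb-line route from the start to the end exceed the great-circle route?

Great circle: cos σ = sin φ₁ sin φ₂ + cos φ₁ cos φ₂ cos Δλ,  σ = 0.7490 rad → d_gc = 4763.2 km
Rhumb line: Δψ = -0.2057, q = Δφ/Δψ = 0.6450, d_rh = R√(Δφ²+q²Δλ²) = 4940.3 km
Excess = 4940.3 − 4763.2 = 177.1 ≈ 177 km

177 km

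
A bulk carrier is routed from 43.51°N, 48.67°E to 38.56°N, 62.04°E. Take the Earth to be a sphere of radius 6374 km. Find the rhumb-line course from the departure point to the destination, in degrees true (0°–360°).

Meridional parts: M(φ₁)=+0.8451, M(φ₂)=+0.7304 → ΔM = -0.1146;  Δλ = +0.2334 rad
tan C = Δλ / ΔM = -2.0358 → C = 116.16°

116.2°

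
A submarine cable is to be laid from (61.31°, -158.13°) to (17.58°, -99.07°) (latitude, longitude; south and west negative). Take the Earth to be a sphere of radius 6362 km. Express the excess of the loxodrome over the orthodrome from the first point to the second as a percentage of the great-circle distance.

Great circle: σ = 1.0469 rad → d_gc = Rσ = 6660.4 km
Rhumb: Δφ = -0.7632, Δλ = +1.0308, Δψ = -1.0519, q = Δφ/Δψ = 0.7256 → d_rh = R√(Δφ²+q²Δλ²) = 6798.6 km
Excess = (6798.6 − 6660.4) / 6660.4 = 138.2 / 6660.4 = 2.07% ≈ 2.1%

2.1%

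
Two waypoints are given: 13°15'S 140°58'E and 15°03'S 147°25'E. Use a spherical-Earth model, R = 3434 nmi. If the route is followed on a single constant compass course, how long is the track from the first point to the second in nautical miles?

Rhumb course C = atan2(Δλ, Δψ) with Δψ = ln[tan(π/4+φ₂/2)/tan(π/4+φ₁/2)] = -0.0324, Δλ = +0.1126 → C = 106.06°
d = R·|Δφ| / |cos C| = 3434·0.03142 / 0.27659 = 390 nmi

390 nmi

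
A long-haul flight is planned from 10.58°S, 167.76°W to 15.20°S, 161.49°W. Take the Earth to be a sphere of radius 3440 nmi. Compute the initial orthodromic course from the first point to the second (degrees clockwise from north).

127.8°

N = sin Δλ·cos φ₂ = +0.1054;  D = cos φ₁ sin φ₂ − sin φ₁ cos φ₂ cos Δλ = -0.0816
initial course = atan2(N, D) = 127.75°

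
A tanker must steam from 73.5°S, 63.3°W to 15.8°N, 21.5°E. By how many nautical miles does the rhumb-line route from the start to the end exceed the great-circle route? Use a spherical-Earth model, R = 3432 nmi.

Great circle: cos σ = sin φ₁ sin φ₂ + cos φ₁ cos φ₂ cos Δλ,  σ = 1.8094 rad → d_gc = 6209.7 nmi
Rhumb line: Δψ = +2.2104, q = Δφ/Δψ = 0.7051, d_rh = R√(Δφ²+q²Δλ²) = 6437.4 nmi
Excess = 6437.4 − 6209.7 = 227.7 ≈ 228 nmi

228 nmi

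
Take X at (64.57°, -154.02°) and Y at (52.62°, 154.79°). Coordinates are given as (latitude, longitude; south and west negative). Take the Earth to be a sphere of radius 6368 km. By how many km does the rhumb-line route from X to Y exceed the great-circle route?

Great circle: cos σ = sin φ₁ sin φ₂ + cos φ₁ cos φ₂ cos Δλ,  σ = 0.4928 rad → d_gc = 3138.0 km
Rhumb line: Δψ = -0.4050, q = Δφ/Δψ = 0.5150, d_rh = R√(Δφ²+q²Δλ²) = 3217.1 km
Excess = 3217.1 − 3138.0 = 79.1 ≈ 79 km

79 km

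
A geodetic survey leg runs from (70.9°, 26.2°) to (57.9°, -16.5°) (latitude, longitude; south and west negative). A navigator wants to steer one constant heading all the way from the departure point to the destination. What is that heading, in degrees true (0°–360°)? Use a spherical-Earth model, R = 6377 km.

234.3°

Meridional parts: M(φ₁)=+1.7824, M(φ₂)=+1.2459 → ΔM = -0.5365;  Δλ = -0.7453 rad
tan C = Δλ / ΔM = +1.3891 → C = 234.25°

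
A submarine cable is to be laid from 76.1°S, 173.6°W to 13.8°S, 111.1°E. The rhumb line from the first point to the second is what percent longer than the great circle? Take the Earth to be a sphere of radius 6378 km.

4.3%

Great circle: σ = 1.2758 rad → d_gc = Rσ = 8137.0 km
Rhumb: Δφ = +1.0873, Δλ = -1.3142, Δψ = +1.8613, q = Δφ/Δψ = 0.5842 → d_rh = R√(Δφ²+q²Δλ²) = 8489.5 km
Excess = (8489.5 − 8137.0) / 8137.0 = 352.5 / 8137.0 = 4.33% ≈ 4.3%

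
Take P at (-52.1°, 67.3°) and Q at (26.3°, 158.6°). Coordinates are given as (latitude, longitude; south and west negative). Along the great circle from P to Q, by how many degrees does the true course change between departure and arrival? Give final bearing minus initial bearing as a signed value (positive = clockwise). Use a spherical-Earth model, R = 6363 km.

-32.8°

At departure: θ₁ = atan2(sin Δλ cos φ₂, cos φ₁ sin φ₂ − sin φ₁ cos φ₂ cos Δλ) = 74.05°
At arrival: θ₂ = atan2(sin Δλ cos φ₁, −cos φ₂ sin φ₁ + sin φ₂ cos φ₁ cos Δλ) = 41.21°
Δθ = θ₂ − θ₁ = -32.8°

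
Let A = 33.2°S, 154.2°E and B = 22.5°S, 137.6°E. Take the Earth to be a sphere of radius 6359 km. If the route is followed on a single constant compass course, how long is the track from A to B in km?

Δψ = ln[tan(π/4+φ₂/2)/tan(π/4+φ₁/2)] = +0.2117;  Δφ = +0.1868 rad,  Δλ = -0.2897 rad
q = Δφ/Δψ = 0.8822
d = R·√(Δφ² + q²Δλ²) = 6359·0.31654 = 2013 km

2013 km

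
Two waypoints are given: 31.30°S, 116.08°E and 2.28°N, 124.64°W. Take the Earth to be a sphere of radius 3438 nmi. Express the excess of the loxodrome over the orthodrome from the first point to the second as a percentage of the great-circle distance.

Great circle: σ = 2.0244 rad → d_gc = Rσ = 6960.0 nmi
Rhumb: Δφ = +0.5861, Δλ = +2.0818, Δψ = +0.6155, q = Δφ/Δψ = 0.9522 → d_rh = R√(Δφ²+q²Δλ²) = 7107.0 nmi
Excess = (7107.0 − 6960.0) / 6960.0 = 147.0 / 6960.0 = 2.11% ≈ 2.1%

2.1%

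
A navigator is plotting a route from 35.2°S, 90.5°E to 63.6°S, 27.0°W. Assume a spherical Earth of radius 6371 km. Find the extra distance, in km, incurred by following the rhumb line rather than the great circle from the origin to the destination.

1017 km

Great circle: cos σ = sin φ₁ sin φ₂ + cos φ₁ cos φ₂ cos Δλ,  σ = 1.2148 rad → d_gc = 7739.3 km
Rhumb line: Δψ = -0.7930, q = Δφ/Δψ = 0.6251, d_rh = R√(Δφ²+q²Δλ²) = 8756.1 km
Excess = 8756.1 − 7739.3 = 1016.8 ≈ 1017 km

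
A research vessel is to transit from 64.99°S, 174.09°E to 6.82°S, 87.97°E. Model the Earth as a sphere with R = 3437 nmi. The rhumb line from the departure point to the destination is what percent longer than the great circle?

4.4%

Great circle: σ = 1.4344 rad → d_gc = Rσ = 4929.9 nmi
Rhumb: Δφ = +1.0153, Δλ = -1.5031, Δψ = +1.3867, q = Δφ/Δψ = 0.7321 → d_rh = R√(Δφ²+q²Δλ²) = 5146.0 nmi
Excess = (5146.0 − 4929.9) / 4929.9 = 216.1 / 4929.9 = 4.38% ≈ 4.4%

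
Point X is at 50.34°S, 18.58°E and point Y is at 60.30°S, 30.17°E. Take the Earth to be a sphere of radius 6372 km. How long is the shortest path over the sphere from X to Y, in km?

cos σ = sin φ₁ sin φ₂ + cos φ₁ cos φ₂ cos Δλ
      = sin(-50.34°)sin(-60.30°) + cos(-50.34°)cos(-60.30°)cos(11.59°) = 0.9785
σ = 11.908° → d = Rσ = 6372·0.20783 = 1324 km

1324 km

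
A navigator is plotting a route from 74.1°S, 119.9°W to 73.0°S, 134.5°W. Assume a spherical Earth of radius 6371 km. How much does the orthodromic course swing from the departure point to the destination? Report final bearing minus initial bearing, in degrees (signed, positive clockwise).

Initial bearing θ₁ = atan2(sin Δλ cos φ₂, cos φ₁ sin φ₂ − sin φ₁ cos φ₂ cos Δλ) = 277.82°
Final bearing θ₂ = (initial bearing from the destination back to the start) + 180° = 291.83°
Δθ = θ₂ − θ₁ = +14.0°

+14.0°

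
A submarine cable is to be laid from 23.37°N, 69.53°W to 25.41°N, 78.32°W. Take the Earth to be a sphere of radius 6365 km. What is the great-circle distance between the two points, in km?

cos σ = sin φ₁ sin φ₂ + cos φ₁ cos φ₂ cos Δλ
      = sin(23.37°)sin(25.41°) + cos(23.37°)cos(25.41°)cos(-8.79°) = 0.9896
σ = 8.259° → d = Rσ = 6365·0.14415 = 918 km

918 km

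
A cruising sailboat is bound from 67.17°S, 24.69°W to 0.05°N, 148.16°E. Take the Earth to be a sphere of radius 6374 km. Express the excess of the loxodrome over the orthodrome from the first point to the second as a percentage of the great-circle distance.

Great circle: σ = 1.9669 rad → d_gc = Rσ = 12536.7 km
Rhumb: Δφ = +1.1732, Δλ = +3.0168, Δψ = +1.6008, q = Δφ/Δψ = 0.7329 → d_rh = R√(Δφ²+q²Δλ²) = 15953.8 km
Excess = (15953.8 − 12536.7) / 12536.7 = 3417.1 / 12536.7 = 27.26% ≈ 27.3%

27.3%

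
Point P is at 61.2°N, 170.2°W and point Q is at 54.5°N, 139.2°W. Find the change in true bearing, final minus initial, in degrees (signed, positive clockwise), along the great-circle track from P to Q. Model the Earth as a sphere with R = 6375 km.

At departure: θ₁ = atan2(sin Δλ cos φ₂, cos φ₁ sin φ₂ − sin φ₁ cos φ₂ cos Δλ) = 98.37°
At arrival: θ₂ = atan2(sin Δλ cos φ₁, −cos φ₂ sin φ₁ + sin φ₂ cos φ₁ cos Δλ) = 124.84°
Δθ = θ₂ − θ₁ = +26.5°

+26.5°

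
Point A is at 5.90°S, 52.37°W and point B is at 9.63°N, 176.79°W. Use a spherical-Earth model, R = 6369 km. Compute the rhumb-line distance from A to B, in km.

13888 km

Δψ = ln[tan(π/4+φ₂/2)/tan(π/4+φ₁/2)] = +0.2720;  Δφ = +0.2710 rad,  Δλ = -2.1715 rad
q = Δφ/Δψ = 0.9964
d = R·√(Δφ² + q²Δλ²) = 6369·2.18063 = 13888 km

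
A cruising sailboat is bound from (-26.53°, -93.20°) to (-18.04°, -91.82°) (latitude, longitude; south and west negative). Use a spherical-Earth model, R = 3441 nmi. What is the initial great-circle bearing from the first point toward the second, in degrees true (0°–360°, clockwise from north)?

θ = atan2( sin Δλ·cos φ₂ ,  cos φ₁ sin φ₂ − sin φ₁ cos φ₂ cos Δλ )
  = atan2(+0.0229, +0.1475) = 8.82°

8.8°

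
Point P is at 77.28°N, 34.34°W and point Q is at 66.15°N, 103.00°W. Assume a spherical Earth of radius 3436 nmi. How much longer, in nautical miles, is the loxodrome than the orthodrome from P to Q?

75 nmi

Great circle: cos σ = sin φ₁ sin φ₂ + cos φ₁ cos φ₂ cos Δλ,  σ = 0.3909 rad → d_gc = 1343.2 nmi
Rhumb line: Δψ = -0.6391, q = Δφ/Δψ = 0.3040, d_rh = R√(Δφ²+q²Δλ²) = 1418.4 nmi
Excess = 1418.4 − 1343.2 = 75.2 ≈ 75 nmi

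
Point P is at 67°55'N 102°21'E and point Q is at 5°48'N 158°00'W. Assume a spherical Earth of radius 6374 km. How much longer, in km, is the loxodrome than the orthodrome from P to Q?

Great circle: cos σ = sin φ₁ sin φ₂ + cos φ₁ cos φ₂ cos Δλ,  σ = 1.5398 rad → d_gc = 9815.0 km
Rhumb line: Δψ = -1.5327, q = Δφ/Δψ = 0.7074, d_rh = R√(Δφ²+q²Δλ²) = 10452.0 km
Excess = 10452.0 − 9815.0 = 637.0 ≈ 637 km

637 km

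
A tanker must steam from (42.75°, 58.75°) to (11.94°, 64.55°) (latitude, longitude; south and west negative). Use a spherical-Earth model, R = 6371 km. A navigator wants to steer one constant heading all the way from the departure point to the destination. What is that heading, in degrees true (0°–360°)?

Meridional parts: M(φ₁)=+0.8269, M(φ₂)=+0.2099 → ΔM = -0.6170;  Δλ = +0.1012 rad
tan C = Δλ / ΔM = -0.1641 → C = 170.68°

170.7°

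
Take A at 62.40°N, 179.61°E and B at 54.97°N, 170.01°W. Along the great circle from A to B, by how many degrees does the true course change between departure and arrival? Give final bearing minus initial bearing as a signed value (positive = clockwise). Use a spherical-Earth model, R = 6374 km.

Initial bearing θ₁ = atan2(sin Δλ cos φ₂, cos φ₁ sin φ₂ − sin φ₁ cos φ₂ cos Δλ) = 139.48°
Final bearing θ₂ = (initial bearing from the destination back to the start) + 180° = 148.37°
Δθ = θ₂ − θ₁ = +8.9°

+8.9°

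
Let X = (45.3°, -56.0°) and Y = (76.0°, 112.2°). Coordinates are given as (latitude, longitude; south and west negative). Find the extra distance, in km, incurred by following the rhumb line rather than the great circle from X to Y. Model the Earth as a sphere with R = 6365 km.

2465 km

Great circle: cos σ = sin φ₁ sin φ₂ + cos φ₁ cos φ₂ cos Δλ,  σ = 1.0203 rad → d_gc = 6494.2 km
Rhumb line: Δψ = +1.2085, q = Δφ/Δψ = 0.4434, d_rh = R√(Δφ²+q²Δλ²) = 8958.9 km
Excess = 8958.9 − 6494.2 = 2464.7 ≈ 2465 km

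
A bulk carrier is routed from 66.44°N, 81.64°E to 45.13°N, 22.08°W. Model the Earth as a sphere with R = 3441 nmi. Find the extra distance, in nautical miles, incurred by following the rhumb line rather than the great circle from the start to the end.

Great circle: cos σ = sin φ₁ sin φ₂ + cos φ₁ cos φ₂ cos Δλ,  σ = 0.9487 rad → d_gc = 3264.4 nmi
Rhumb line: Δψ = -0.6830, q = Δφ/Δψ = 0.5445, d_rh = R√(Δφ²+q²Δλ²) = 3625.4 nmi
Excess = 3625.4 − 3264.4 = 361.0 ≈ 361 nmi

361 nmi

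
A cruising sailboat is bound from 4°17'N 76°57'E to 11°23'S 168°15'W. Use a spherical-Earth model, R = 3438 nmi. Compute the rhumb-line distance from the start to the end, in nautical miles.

Rhumb course C = atan2(Δλ, Δψ) with Δψ = ln[tan(π/4+φ₂/2)/tan(π/4+φ₁/2)] = -0.2748, Δλ = +2.0036 → C = 97.81°
d = R·|Δφ| / |cos C| = 3438·0.27343 / 0.13589 = 6918 nmi

6918 nmi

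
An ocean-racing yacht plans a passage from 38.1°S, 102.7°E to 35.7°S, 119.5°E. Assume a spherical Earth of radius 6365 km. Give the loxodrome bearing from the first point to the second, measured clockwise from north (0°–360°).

Δψ = ln[tan(π/4+φ₂/2)/tan(π/4+φ₁/2)] = +0.0524
Δλ = +0.2932 rad (taken the short way round)
course = atan2(Δλ, Δψ) = 79.87°

79.9°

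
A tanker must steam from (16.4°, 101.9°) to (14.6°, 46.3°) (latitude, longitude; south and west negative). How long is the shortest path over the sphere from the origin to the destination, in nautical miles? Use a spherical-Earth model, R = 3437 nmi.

3206 nmi

cos σ = sin φ₁ sin φ₂ + cos φ₁ cos φ₂ cos Δλ
      = sin(16.40°)sin(14.60°) + cos(16.40°)cos(14.60°)cos(-55.60°) = 0.5956
σ = 53.441° → d = Rσ = 3437·0.93272 = 3206 nmi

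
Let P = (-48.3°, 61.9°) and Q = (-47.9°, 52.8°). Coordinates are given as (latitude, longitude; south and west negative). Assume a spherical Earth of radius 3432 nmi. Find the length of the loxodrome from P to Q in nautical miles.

Rhumb course C = atan2(Δλ, Δψ) with Δψ = ln[tan(π/4+φ₂/2)/tan(π/4+φ₁/2)] = +0.0105, Δλ = -0.1588 → C = 273.77°
d = R·|Δφ| / |cos C| = 3432·0.00698 / 0.06568 = 365 nmi

365 nmi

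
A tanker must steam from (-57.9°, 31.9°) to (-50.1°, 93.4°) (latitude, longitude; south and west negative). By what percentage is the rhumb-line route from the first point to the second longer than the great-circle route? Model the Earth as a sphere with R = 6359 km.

Great circle: σ = 0.6223 rad → d_gc = Rσ = 3957.3 km
Rhumb: Δφ = +0.1361, Δλ = +1.0734, Δψ = +0.2325, q = Δφ/Δψ = 0.5856 → d_rh = R√(Δφ²+q²Δλ²) = 4089.8 km
Excess = (4089.8 − 3957.3) / 3957.3 = 132.5 / 3957.3 = 3.348% ≈ 3.3%

3.3%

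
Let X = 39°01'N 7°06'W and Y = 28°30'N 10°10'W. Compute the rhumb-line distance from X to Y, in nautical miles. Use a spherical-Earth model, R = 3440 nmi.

650 nmi

Δψ = ln[tan(π/4+φ₂/2)/tan(π/4+φ₁/2)] = -0.2214;  Δφ = -0.1836 rad,  Δλ = -0.0535 rad
q = Δφ/Δψ = 0.8292
d = R·√(Δφ² + q²Δλ²) = 3440·0.18884 = 650 nmi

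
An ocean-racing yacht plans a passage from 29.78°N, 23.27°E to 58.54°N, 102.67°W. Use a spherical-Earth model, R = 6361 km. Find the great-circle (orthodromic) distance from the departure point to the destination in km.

Haversine: a = sin²(Δφ/2)+cos φ₁ cos φ₂ sin²(Δλ/2) = 0.42110;  σ = 2·atan2(√a,√(1−a))
σ = 80.921° → d = Rσ = 6361·1.41234 = 8984 km

8984 km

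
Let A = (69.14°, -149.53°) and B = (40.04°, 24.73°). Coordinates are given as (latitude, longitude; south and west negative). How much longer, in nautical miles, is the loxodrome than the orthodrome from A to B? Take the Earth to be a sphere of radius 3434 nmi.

1733 nmi

Great circle: cos σ = sin φ₁ sin φ₂ + cos φ₁ cos φ₂ cos Δλ,  σ = 1.2346 rad → d_gc = 4239.6 nmi
Rhumb line: Δψ = -0.9286, q = Δφ/Δψ = 0.5469, d_rh = R√(Δφ²+q²Δλ²) = 5972.8 nmi
Excess = 5972.8 − 4239.6 = 1733.2 ≈ 1733 nmi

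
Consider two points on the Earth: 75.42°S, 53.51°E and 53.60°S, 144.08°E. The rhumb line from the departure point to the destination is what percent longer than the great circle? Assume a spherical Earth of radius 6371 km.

Great circle: σ = 0.6801 rad → d_gc = Rσ = 4333.1 km
Rhumb: Δφ = +0.3808, Δλ = +1.5807, Δψ = +0.9440, q = Δφ/Δψ = 0.4034 → d_rh = R√(Δφ²+q²Δλ²) = 4732.4 km
Excess = (4732.4 − 4333.1) / 4333.1 = 399.3 / 4333.1 = 9.22% ≈ 9.2%

9.2%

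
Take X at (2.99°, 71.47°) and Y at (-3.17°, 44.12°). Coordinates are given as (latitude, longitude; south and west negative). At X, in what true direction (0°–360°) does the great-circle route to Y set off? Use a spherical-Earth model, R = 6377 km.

θ = atan2( sin Δλ·cos φ₂ ,  cos φ₁ sin φ₂ − sin φ₁ cos φ₂ cos Δλ )
  = atan2(-0.4587, -0.1015) = 257.53°

257.5°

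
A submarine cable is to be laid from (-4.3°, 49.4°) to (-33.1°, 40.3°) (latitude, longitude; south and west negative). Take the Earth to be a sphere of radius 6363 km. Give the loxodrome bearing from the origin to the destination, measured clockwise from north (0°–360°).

196.5°

Meridional parts: M(φ₁)=-0.0751, M(φ₂)=-0.6128 → ΔM = -0.5377;  Δλ = -0.1588 rad
tan C = Δλ / ΔM = +0.2954 → C = 196.46°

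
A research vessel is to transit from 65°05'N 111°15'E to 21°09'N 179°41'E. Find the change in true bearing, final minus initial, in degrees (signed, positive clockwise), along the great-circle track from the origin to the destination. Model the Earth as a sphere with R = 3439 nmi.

At departure: θ₁ = atan2(sin Δλ cos φ₂, cos φ₁ sin φ₂ − sin φ₁ cos φ₂ cos Δλ) = 100.38°
At arrival: θ₂ = atan2(sin Δλ cos φ₁, −cos φ₂ sin φ₁ + sin φ₂ cos φ₁ cos Δλ) = 153.62°
Δθ = θ₂ − θ₁ = +53.2°

+53.2°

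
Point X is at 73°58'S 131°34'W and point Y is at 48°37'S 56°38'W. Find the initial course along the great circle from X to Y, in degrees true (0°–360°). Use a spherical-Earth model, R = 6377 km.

93.8°

θ = atan2( sin Δλ·cos φ₂ ,  cos φ₁ sin φ₂ − sin φ₁ cos φ₂ cos Δλ )
  = atan2(+0.6384, -0.0421) = 93.77°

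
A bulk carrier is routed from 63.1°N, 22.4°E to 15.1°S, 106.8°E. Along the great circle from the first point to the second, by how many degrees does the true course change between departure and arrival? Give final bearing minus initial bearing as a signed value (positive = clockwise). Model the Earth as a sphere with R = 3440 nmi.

Initial bearing θ₁ = atan2(sin Δλ cos φ₂, cos φ₁ sin φ₂ − sin φ₁ cos φ₂ cos Δλ) = 101.87°
Final bearing θ₂ = (initial bearing from the destination back to the start) + 180° = 152.70°
Δθ = θ₂ − θ₁ = +50.8°

+50.8°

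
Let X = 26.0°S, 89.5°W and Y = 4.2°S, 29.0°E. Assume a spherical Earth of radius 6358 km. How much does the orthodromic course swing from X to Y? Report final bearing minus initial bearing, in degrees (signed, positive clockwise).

At departure: θ₁ = atan2(sin Δλ cos φ₂, cos φ₁ sin φ₂ − sin φ₁ cos φ₂ cos Δλ) = 107.39°
At arrival: θ₂ = atan2(sin Δλ cos φ₁, −cos φ₂ sin φ₁ + sin φ₂ cos φ₁ cos Δλ) = 59.32°
Δθ = θ₂ − θ₁ = -48.1°

-48.1°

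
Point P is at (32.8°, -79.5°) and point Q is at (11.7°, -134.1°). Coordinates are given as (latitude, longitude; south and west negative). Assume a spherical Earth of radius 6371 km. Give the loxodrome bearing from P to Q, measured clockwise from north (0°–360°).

Meridional parts: M(φ₁)=+0.6066, M(φ₂)=+0.2056 → ΔM = -0.4009;  Δλ = -0.9529 rad
tan C = Δλ / ΔM = +2.3768 → C = 247.18°

247.2°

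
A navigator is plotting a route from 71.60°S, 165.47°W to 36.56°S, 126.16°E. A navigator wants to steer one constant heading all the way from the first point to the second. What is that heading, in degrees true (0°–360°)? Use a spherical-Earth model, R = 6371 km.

313.5°

Meridional parts: M(φ₁)=-1.8204, M(φ₂)=-0.6864 → ΔM = +1.1340;  Δλ = -1.1933 rad
tan C = Δλ / ΔM = -1.0523 → C = 313.54°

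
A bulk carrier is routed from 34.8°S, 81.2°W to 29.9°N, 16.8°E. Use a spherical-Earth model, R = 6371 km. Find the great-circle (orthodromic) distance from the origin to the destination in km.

cos σ = sin φ₁ sin φ₂ + cos φ₁ cos φ₂ cos Δλ
      = sin(-34.80°)sin(29.90°) + cos(-34.80°)cos(29.90°)cos(98.00°) = -0.3836
σ = 112.555° → d = Rσ = 6371·1.96445 = 12516 km

12516 km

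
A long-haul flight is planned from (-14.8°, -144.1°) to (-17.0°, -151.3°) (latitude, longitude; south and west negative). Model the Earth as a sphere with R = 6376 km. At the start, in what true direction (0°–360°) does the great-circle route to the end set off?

N = sin Δλ·cos φ₂ = -0.1199;  D = cos φ₁ sin φ₂ − sin φ₁ cos φ₂ cos Δλ = -0.0403
initial course = atan2(N, D) = 251.41°

251.4°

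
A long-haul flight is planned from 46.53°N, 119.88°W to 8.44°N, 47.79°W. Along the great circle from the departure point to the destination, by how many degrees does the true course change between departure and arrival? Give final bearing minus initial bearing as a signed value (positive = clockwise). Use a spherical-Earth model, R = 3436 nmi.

At departure: θ₁ = atan2(sin Δλ cos φ₂, cos φ₁ sin φ₂ − sin φ₁ cos φ₂ cos Δλ) = 97.25°
At arrival: θ₂ = atan2(sin Δλ cos φ₁, −cos φ₂ sin φ₁ + sin φ₂ cos φ₁ cos Δλ) = 136.37°
Δθ = θ₂ − θ₁ = +39.1°

+39.1°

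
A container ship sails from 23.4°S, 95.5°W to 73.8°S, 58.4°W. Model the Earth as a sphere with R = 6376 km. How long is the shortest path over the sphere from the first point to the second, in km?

6026 km

cos σ = sin φ₁ sin φ₂ + cos φ₁ cos φ₂ cos Δλ
      = sin(-23.40°)sin(-73.80°) + cos(-23.40°)cos(-73.80°)cos(37.10°) = 0.5856
σ = 54.155° → d = Rσ = 6376·0.94518 = 6026 km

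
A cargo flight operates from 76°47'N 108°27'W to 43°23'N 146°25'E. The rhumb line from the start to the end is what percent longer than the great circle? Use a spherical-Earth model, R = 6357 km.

Great circle: σ = 0.8953 rad → d_gc = Rσ = 5691.3 km
Rhumb: Δφ = -0.5829, Δλ = -1.8349, Δψ = -1.3134, q = Δφ/Δψ = 0.4438 → d_rh = R√(Δφ²+q²Δλ²) = 6366.7 km
Excess = (6366.7 − 5691.3) / 5691.3 = 675.4 / 5691.3 = 11.87% ≈ 11.9%

11.9%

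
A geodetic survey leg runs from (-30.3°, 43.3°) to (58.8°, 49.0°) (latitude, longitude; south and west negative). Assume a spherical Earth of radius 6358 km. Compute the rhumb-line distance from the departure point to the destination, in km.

Δψ = ln[tan(π/4+φ₂/2)/tan(π/4+φ₁/2)] = +1.8312;  Δφ = +1.5551 rad,  Δλ = +0.0995 rad
q = Δφ/Δψ = 0.8492
d = R·√(Δφ² + q²Δλ²) = 6358·1.55738 = 9902 km

9902 km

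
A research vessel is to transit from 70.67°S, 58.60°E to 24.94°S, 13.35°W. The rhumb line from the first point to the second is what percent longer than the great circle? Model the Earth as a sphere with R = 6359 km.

4.1%

Great circle: σ = 1.0577 rad → d_gc = Rσ = 6725.8 km
Rhumb: Δφ = +0.7981, Δλ = -1.2558, Δψ = +1.3204, q = Δφ/Δψ = 0.6044 → d_rh = R√(Δφ²+q²Δλ²) = 7004.1 km
Excess = (7004.1 − 6725.8) / 6725.8 = 278.3 / 6725.8 = 4.14% ≈ 4.1%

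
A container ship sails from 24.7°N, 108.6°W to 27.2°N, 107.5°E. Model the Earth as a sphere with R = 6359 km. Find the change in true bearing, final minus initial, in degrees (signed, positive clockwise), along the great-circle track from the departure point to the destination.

Initial bearing θ₁ = atan2(sin Δλ cos φ₂, cos φ₁ sin φ₂ − sin φ₁ cos φ₂ cos Δλ) = 323.78°
Final bearing θ₂ = (initial bearing from the destination back to the start) + 180° = 217.12°
Δθ = θ₂ − θ₁ = -106.7°

-106.7°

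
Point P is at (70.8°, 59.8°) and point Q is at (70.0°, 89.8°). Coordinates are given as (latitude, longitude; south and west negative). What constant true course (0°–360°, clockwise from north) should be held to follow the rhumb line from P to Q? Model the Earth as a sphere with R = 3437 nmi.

Δψ = ln[tan(π/4+φ₂/2)/tan(π/4+φ₁/2)] = -0.0416
Δλ = +0.5236 rad (taken the short way round)
course = atan2(Δλ, Δψ) = 94.55°

94.5°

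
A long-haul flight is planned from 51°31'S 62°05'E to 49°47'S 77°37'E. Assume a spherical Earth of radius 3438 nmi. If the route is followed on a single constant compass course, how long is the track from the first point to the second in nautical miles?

Rhumb course C = atan2(Δλ, Δψ) with Δψ = ln[tan(π/4+φ₂/2)/tan(π/4+φ₁/2)] = +0.0477, Δλ = +0.2711 → C = 80.02°
d = R·|Δφ| / |cos C| = 3438·0.03025 / 0.17335 = 600 nmi

600 nmi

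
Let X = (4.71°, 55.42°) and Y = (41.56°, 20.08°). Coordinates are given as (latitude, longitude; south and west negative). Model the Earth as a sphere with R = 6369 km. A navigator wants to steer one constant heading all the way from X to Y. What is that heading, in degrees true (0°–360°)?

319.3°

Δψ = ln[tan(π/4+φ₂/2)/tan(π/4+φ₁/2)] = +0.7166
Δλ = -0.6168 rad (taken the short way round)
course = atan2(Δλ, Δψ) = 319.28°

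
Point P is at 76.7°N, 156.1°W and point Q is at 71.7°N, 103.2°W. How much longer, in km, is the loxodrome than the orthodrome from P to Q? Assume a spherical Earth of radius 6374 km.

Great circle: cos σ = sin φ₁ sin φ₂ + cos φ₁ cos φ₂ cos Δλ,  σ = 0.2555 rad → d_gc = 1628.7 km
Rhumb line: Δψ = -0.3232, q = Δφ/Δψ = 0.2700, d_rh = R√(Δφ²+q²Δλ²) = 1683.6 km
Excess = 1683.6 − 1628.7 = 54.9 ≈ 55 km

55 km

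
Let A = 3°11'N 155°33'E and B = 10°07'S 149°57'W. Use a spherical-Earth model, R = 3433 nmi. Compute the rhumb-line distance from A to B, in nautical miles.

3348 nmi

Rhumb course C = atan2(Δλ, Δψ) with Δψ = ln[tan(π/4+φ₂/2)/tan(π/4+φ₁/2)] = -0.2331, Δλ = +0.9512 → C = 103.77°
d = R·|Δφ| / |cos C| = 3433·0.23213 / 0.23800 = 3348 nmi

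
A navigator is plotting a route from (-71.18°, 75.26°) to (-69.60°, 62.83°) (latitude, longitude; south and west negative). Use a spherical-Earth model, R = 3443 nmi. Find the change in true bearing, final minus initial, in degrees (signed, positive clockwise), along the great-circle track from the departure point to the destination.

+11.7°

Initial bearing θ₁ = atan2(sin Δλ cos φ₂, cos φ₁ sin φ₂ − sin φ₁ cos φ₂ cos Δλ) = 284.81°
Final bearing θ₂ = (initial bearing from the destination back to the start) + 180° = 296.53°
Δθ = θ₂ − θ₁ = +11.7°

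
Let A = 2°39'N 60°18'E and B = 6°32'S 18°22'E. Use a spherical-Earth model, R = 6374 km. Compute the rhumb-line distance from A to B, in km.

Rhumb course C = atan2(Δλ, Δψ) with Δψ = ln[tan(π/4+φ₂/2)/tan(π/4+φ₁/2)] = -0.1605, Δλ = -0.7319 → C = 257.63°
d = R·|Δφ| / |cos C| = 6374·0.16028 / 0.21427 = 4768 km

4768 km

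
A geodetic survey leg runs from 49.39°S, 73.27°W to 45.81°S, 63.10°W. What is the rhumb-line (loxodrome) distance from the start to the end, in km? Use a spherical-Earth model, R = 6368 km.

Rhumb course C = atan2(Δλ, Δψ) with Δψ = ln[tan(π/4+φ₂/2)/tan(π/4+φ₁/2)] = +0.0927, Δλ = +0.1775 → C = 62.42°
d = R·|Δφ| / |cos C| = 6368·0.06248 / 0.46298 = 859 km

859 km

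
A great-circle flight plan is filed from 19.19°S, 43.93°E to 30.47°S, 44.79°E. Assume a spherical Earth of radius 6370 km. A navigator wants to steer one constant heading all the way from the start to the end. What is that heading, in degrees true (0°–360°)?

176.1°

Meridional parts: M(φ₁)=-0.3414, M(φ₂)=-0.5588 → ΔM = -0.2174;  Δλ = +0.0150 rad
tan C = Δλ / ΔM = -0.0690 → C = 176.05°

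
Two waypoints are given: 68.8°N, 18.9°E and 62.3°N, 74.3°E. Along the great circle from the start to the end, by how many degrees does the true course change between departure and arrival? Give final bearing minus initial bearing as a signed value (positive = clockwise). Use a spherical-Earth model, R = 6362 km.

+51.2°

At departure: θ₁ = atan2(sin Δλ cos φ₂, cos φ₁ sin φ₂ − sin φ₁ cos φ₂ cos Δλ) = 79.04°
At arrival: θ₂ = atan2(sin Δλ cos φ₁, −cos φ₂ sin φ₁ + sin φ₂ cos φ₁ cos Δλ) = 130.20°
Δθ = θ₂ − θ₁ = +51.2°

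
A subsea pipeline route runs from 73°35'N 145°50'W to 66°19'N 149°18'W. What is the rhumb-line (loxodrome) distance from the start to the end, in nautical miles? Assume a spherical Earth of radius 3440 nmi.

442 nmi

Δψ = ln[tan(π/4+φ₂/2)/tan(π/4+φ₁/2)] = -0.3740;  Δφ = -0.1268 rad,  Δλ = -0.0605 rad
q = Δφ/Δψ = 0.3391
d = R·√(Δφ² + q²Δλ²) = 3440·0.12848 = 442 nmi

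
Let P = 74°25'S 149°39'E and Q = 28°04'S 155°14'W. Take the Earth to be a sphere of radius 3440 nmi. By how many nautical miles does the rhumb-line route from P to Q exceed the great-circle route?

Great circle: cos σ = sin φ₁ sin φ₂ + cos φ₁ cos φ₂ cos Δλ,  σ = 0.9413 rad → d_gc = 3237.9 nmi
Rhumb line: Δψ = +1.4783, q = Δφ/Δψ = 0.5472, d_rh = R√(Δφ²+q²Δλ²) = 3320.2 nmi
Excess = 3320.2 − 3237.9 = 82.3 ≈ 82 nmi

82 nmi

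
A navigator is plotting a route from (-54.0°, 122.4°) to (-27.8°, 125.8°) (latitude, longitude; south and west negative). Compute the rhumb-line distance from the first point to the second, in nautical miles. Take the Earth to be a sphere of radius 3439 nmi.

Δψ = ln[tan(π/4+φ₂/2)/tan(π/4+φ₁/2)] = +0.6187;  Δφ = +0.4573 rad,  Δλ = +0.0593 rad
q = Δφ/Δψ = 0.7391
d = R·√(Δφ² + q²Δλ²) = 3439·0.45937 = 1580 nmi

1580 nmi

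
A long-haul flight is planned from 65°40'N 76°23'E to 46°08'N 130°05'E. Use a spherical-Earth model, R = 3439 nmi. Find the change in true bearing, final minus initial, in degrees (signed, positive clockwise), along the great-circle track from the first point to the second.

+46.1°

At departure: θ₁ = atan2(sin Δλ cos φ₂, cos φ₁ sin φ₂ − sin φ₁ cos φ₂ cos Δλ) = 97.82°
At arrival: θ₂ = atan2(sin Δλ cos φ₁, −cos φ₂ sin φ₁ + sin φ₂ cos φ₁ cos Δλ) = 143.91°
Δθ = θ₂ − θ₁ = +46.1°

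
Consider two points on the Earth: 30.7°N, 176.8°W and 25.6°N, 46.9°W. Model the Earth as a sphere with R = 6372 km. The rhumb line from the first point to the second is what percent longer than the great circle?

8.0%

Great circle: σ = 1.8513 rad → d_gc = Rσ = 11796.3 km
Rhumb: Δφ = -0.0890, Δλ = +2.2672, Δψ = -0.1010, q = Δφ/Δψ = 0.8813 → d_rh = R√(Δφ²+q²Δλ²) = 12743.7 km
Excess = (12743.7 − 11796.3) / 11796.3 = 947.4 / 11796.3 = 8.03% ≈ 8.0%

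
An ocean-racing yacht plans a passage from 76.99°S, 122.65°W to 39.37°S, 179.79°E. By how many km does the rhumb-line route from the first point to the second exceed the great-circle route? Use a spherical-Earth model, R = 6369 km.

Great circle: cos σ = sin φ₁ sin φ₂ + cos φ₁ cos φ₂ cos Δλ,  σ = 0.7793 rad → d_gc = 4963.4 km
Rhumb line: Δψ = +1.4227, q = Δφ/Δψ = 0.4615, d_rh = R√(Δφ²+q²Δλ²) = 5119.3 km
Excess = 5119.3 − 4963.4 = 155.9 ≈ 156 km

156 km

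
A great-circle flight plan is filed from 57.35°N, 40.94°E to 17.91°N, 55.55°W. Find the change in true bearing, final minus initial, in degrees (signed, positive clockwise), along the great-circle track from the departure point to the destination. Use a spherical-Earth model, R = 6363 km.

-72.0°

At departure: θ₁ = atan2(sin Δλ cos φ₂, cos φ₁ sin φ₂ − sin φ₁ cos φ₂ cos Δλ) = 285.18°
At arrival: θ₂ = atan2(sin Δλ cos φ₁, −cos φ₂ sin φ₁ + sin φ₂ cos φ₁ cos Δλ) = 213.18°
Δθ = θ₂ − θ₁ = -72.0°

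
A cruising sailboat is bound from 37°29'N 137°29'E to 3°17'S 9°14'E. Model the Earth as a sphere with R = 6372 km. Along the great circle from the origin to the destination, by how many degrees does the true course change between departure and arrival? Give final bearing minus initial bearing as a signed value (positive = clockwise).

At departure: θ₁ = atan2(sin Δλ cos φ₂, cos φ₁ sin φ₂ − sin φ₁ cos φ₂ cos Δλ) = 292.87°
At arrival: θ₂ = atan2(sin Δλ cos φ₁, −cos φ₂ sin φ₁ + sin φ₂ cos φ₁ cos Δλ) = 227.08°
Δθ = θ₂ − θ₁ = -65.8°

-65.8°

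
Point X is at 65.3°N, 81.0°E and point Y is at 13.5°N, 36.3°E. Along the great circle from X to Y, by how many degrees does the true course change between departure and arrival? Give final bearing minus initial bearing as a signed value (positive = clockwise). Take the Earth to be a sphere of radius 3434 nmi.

-32.4°

At departure: θ₁ = atan2(sin Δλ cos φ₂, cos φ₁ sin φ₂ − sin φ₁ cos φ₂ cos Δλ) = 232.21°
At arrival: θ₂ = atan2(sin Δλ cos φ₁, −cos φ₂ sin φ₁ + sin φ₂ cos φ₁ cos Δλ) = 199.85°
Δθ = θ₂ − θ₁ = -32.4°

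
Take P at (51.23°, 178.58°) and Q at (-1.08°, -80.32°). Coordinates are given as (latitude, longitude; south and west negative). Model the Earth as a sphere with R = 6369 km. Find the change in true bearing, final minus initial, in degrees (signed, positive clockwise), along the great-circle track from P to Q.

+59.7°

At departure: θ₁ = atan2(sin Δλ cos φ₂, cos φ₁ sin φ₂ − sin φ₁ cos φ₂ cos Δλ) = 81.98°
At arrival: θ₂ = atan2(sin Δλ cos φ₁, −cos φ₂ sin φ₁ + sin φ₂ cos φ₁ cos Δλ) = 141.67°
Δθ = θ₂ − θ₁ = +59.7°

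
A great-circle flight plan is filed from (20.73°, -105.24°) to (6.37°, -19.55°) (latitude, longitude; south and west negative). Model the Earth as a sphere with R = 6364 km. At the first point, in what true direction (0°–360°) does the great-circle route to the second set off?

N = sin Δλ·cos φ₂ = +0.9910;  D = cos φ₁ sin φ₂ − sin φ₁ cos φ₂ cos Δλ = +0.0773
initial course = atan2(N, D) = 85.54°

85.5°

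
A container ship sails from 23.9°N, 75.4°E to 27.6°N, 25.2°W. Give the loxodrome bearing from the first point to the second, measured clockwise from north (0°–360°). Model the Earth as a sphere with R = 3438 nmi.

Meridional parts: M(φ₁)=+0.4298, M(φ₂)=+0.5015 → ΔM = +0.0717;  Δλ = -1.7558 rad
tan C = Δλ / ΔM = -24.4830 → C = 272.34°

272.3°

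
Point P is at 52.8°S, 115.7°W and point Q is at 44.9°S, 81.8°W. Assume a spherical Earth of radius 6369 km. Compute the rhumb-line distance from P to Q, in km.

2624 km

Δψ = ln[tan(π/4+φ₂/2)/tan(π/4+φ₁/2)] = +0.2101;  Δφ = +0.1379 rad,  Δλ = +0.5917 rad
q = Δφ/Δψ = 0.6561
d = R·√(Δφ² + q²Δλ²) = 6369·0.41198 = 2624 km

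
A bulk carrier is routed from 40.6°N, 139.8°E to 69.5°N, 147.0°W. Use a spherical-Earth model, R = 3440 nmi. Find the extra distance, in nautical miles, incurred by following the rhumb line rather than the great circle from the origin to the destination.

140 nmi

Great circle: cos σ = sin φ₁ sin φ₂ + cos φ₁ cos φ₂ cos Δλ,  σ = 0.8142 rad → d_gc = 2801.0 nmi
Rhumb line: Δψ = +0.9336, q = Δφ/Δψ = 0.5403, d_rh = R√(Δφ²+q²Δλ²) = 2940.9 nmi
Excess = 2940.9 − 2801.0 = 139.9 ≈ 140 nmi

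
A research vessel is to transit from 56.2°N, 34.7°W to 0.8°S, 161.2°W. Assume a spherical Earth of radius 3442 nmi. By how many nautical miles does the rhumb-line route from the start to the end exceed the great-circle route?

537 nmi

Great circle: cos σ = sin φ₁ sin φ₂ + cos φ₁ cos φ₂ cos Δλ,  σ = 1.9203 rad → d_gc = 6609.8 nmi
Rhumb line: Δψ = -1.2053, q = Δφ/Δψ = 0.8254, d_rh = R√(Δφ²+q²Δλ²) = 7146.4 nmi
Excess = 7146.4 − 6609.8 = 536.6 ≈ 537 nmi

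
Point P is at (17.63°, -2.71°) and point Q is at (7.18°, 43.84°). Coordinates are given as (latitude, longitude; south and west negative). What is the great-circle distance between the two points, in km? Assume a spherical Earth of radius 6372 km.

5173 km

Haversine: a = sin²(Δφ/2)+cos φ₁ cos φ₂ sin²(Δλ/2) = 0.15593;  σ = 2·atan2(√a,√(1−a))
σ = 46.517° → d = Rσ = 6372·0.81188 = 5173 km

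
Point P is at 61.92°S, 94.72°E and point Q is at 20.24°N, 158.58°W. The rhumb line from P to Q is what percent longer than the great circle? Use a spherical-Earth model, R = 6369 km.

3.9%

Great circle: σ = 2.0177 rad → d_gc = Rσ = 12850.5 km
Rhumb: Δφ = +1.4340, Δλ = +1.8623, Δψ = +1.7469, q = Δφ/Δψ = 0.8209 → d_rh = R√(Δφ²+q²Δλ²) = 13349.4 km
Excess = (13349.4 − 12850.5) / 12850.5 = 498.9 / 12850.5 = 3.88% ≈ 3.9%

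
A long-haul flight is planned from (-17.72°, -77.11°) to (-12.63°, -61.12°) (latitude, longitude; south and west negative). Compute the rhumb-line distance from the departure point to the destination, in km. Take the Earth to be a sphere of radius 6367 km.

Δψ = ln[tan(π/4+φ₂/2)/tan(π/4+φ₁/2)] = +0.0921;  Δφ = +0.0888 rad,  Δλ = +0.2791 rad
q = Δφ/Δψ = 0.9648
d = R·√(Δφ² + q²Δλ²) = 6367·0.28352 = 1805 km

1805 km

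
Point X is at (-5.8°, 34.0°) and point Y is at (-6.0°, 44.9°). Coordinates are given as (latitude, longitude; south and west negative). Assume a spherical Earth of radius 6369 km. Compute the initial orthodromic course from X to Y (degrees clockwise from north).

θ = atan2( sin Δλ·cos φ₂ ,  cos φ₁ sin φ₂ − sin φ₁ cos φ₂ cos Δλ )
  = atan2(+0.1881, -0.0053) = 91.62°

91.6°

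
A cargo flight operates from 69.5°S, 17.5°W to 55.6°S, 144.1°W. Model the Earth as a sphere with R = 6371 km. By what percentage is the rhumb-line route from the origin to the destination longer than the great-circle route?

19.8%

Great circle: σ = 0.8568 rad → d_gc = Rσ = 5458.4 km
Rhumb: Δφ = +0.2426, Δλ = -2.2096, Δψ = +0.5376, q = Δφ/Δψ = 0.4513 → d_rh = R√(Δφ²+q²Δλ²) = 6538.3 km
Excess = (6538.3 − 5458.4) / 5458.4 = 1079.9 / 5458.4 = 19.78% ≈ 19.8%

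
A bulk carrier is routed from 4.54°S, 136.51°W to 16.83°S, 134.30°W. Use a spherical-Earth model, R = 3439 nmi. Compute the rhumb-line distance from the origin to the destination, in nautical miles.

Δψ = ln[tan(π/4+φ₂/2)/tan(π/4+φ₁/2)] = -0.2187;  Δφ = -0.2145 rad,  Δλ = +0.0386 rad
q = Δφ/Δψ = 0.9806
d = R·√(Δφ² + q²Δλ²) = 3439·0.21781 = 749 nmi

749 nmi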